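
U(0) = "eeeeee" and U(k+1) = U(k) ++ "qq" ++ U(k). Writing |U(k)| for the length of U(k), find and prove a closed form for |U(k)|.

Claim: |U(k)| = 2^{k+3} − 2.

Base case: |U(0)| = 6, and 2^{0+3} − 2 = 6.
Assume |U(r)| = 2^{r+3} − 2.
Then |U(r+1)| = |U(r)| + 2 + |U(r)| = 2|U(r)| + 2 = 2(2^{r+3} − 2) + 2 = 2^{r+1+3} − 4 + 2 = 2^{r+1+3} − 2.
Hence |U(k)| = 2^{k+3} − 2 for every k ≥ 0, by induction.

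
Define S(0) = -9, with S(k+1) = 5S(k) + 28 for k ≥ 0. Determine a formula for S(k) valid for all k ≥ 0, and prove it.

Claim: S(k) = -2·5^k − 7.

Base case: S(0) = -9, and -2·5^0 − 7 = -2 − 7 = -9.
Assume S(m) = -2·5^m − 7 for some m ≥ 0.
Then S(m+1) = 5S(m) + 28 = 5·(-2·5^m − 7) + 28 = -10·5^m − 35 + 28 = -2·5^{m+1} − 7.
This completes the inductive step, so S(k) = -2·5^k − 7 for all k ≥ 0.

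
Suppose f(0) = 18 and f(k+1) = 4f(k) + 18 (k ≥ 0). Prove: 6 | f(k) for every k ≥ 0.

Base case: f(0) = 18 = 6·3, so 6 | f(0).
Assume 6 | f(j), so f(j) = 6t for some integer t.
Then f(j+1) = 4f(j) + 18 = 4·(6t) + 18 = 6(4t + 3), so 6 | f(j+1).
By induction, 6 | f(k) for all k ≥ 0.

6 | f(k)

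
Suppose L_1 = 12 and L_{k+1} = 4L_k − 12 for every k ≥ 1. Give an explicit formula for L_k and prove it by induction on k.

Claim: L_k = 2·4^k + 4.

Base case: L_1 = 12, and 2·4^1 + 4 = 8 + 4 = 12.
Assume L_r = 2·4^r + 4 for some r ≥ 1.
Then L_{r+1} = 4L_r − 12 = 4·(2·4^r + 4) − 12 = 8·4^r + 16 − 12 = 2·4^{r+1} + 4.
Hence L_k = 2·4^k + 4 for every k ≥ 1, by induction.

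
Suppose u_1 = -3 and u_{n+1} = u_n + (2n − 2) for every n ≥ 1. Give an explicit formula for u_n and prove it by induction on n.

Claim: u_n = n^2 − 3n − 1.

Base case: u_1 = -3, and 1^2 − 3·1 − 1 = -3.
Assume u_m = m^2 − 3m − 1.
Then u_{m+1} = u_m + (2m − 2) = (m^2 − 3m − 1) + (2m − 2) = m^2 − m − 3,
and (m+1)^2 − 3·(m+1) − 1 = m^2 − m − 3.
This completes the inductive step, so u_n = n^2 − 3n − 1 for all n ≥ 1.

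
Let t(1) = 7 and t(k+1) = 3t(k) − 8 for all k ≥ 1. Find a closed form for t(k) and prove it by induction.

Claim: t(k) = 3^k + 4.

Base case: t(1) = 7, and 3^1 + 4 = 3 + 4 = 7.
Assume t(r) = 3^r + 4 for some r ≥ 1.
Then t(r+1) = 3t(r) − 8 = 3·(3^r + 4) − 8 = 3^{r+1} + 12 − 8 = 3^{r+1} + 4.
So the formula holds for r+1, and by induction t(k) = 3^k + 4 for all k ≥ 1.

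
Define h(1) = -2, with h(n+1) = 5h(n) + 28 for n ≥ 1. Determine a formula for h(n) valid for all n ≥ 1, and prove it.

Claim: h(n) = 5^n − 7.

Base case: h(1) = -2, and 5^1 − 7 = 5 − 7 = -2.
Assume h(r) = 5^r − 7 for some r ≥ 1.
Then h(r+1) = 5h(r) + 28 = 5·(5^r − 7) + 28 = 5^{r+1} − 35 + 28 = 5^{r+1} − 7.
By induction, h(n) = 5^n − 7 for all n ≥ 1.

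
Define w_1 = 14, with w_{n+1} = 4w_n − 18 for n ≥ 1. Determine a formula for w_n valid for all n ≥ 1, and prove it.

Claim: w_n = 2·4^n + 6.

Base case: w_1 = 14, and 2·4^1 + 6 = 8 + 6 = 14.
Assume w_k = 2·4^k + 6 for some k ≥ 1.
Then w_{k+1} = 4w_k − 18 = 4·(2·4^k + 6) − 18 = 8·4^k + 24 − 18 = 2·4^{k+1} + 6.
So the formula holds for k+1, and by induction w_n = 2·4^n + 6 for all n ≥ 1.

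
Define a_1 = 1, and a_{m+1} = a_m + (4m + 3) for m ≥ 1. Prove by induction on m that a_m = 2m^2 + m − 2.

Base case: a_1 = 1, and 2·1^2 + 1 − 2 = 1.
Assume a_r = 2r^2 + r − 2.
Then a_{r+1} = a_r + (4r + 3) = (2r^2 + r − 2) + (4r + 3) = 2r^2 + 5r + 1,
and 2·(r+1)^2 + (r+1) − 2 = 2r^2 + 5r + 1.
This completes the inductive step, so a_m = 2m^2 + m − 2 for all m ≥ 1.

a_m = 2m^2 + m − 2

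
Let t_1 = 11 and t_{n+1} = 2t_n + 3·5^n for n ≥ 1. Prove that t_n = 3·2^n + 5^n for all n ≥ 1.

Base case: t_1 = 11, and 3·2^1 + 5^1 = 6 + 5 = 11.
Assume t_r = 3·2^r + 5^r for some r ≥ 1.
Then t_{r+1} = 2t_r + 3·5^r = 2·(3·2^r + 5^r) + 3·5^r = 3·2^{r+1} + 2·5^r + 3·5^r = 3·2^{r+1} + 5·5^r = 3·2^{r+1} + 5^{r+1}.
So the formula holds for r+1, and by induction t_n = 3·2^n + 5^n for all n ≥ 1.

t_n = 3·2^n + 5^n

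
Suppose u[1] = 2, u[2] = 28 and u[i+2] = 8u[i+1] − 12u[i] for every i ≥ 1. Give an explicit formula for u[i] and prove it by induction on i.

Claim: u[i] = 6^i − 2·2^i.

Base cases: u[1] = 2 and 6^1 − 2·2^1 = 2; u[2] = 28 and 6^2 − 2·2^2 = 28.
Assume u[j] = 6^j − 2·2^j for all 1 ≤ j ≤ k, where k ≥ 2.
Then u[k+1] = 8u[k] − 12u[k−1] = 8·(6^k − 2·2^k) − 12·(6^{k−1} − 2·2^{k−1}) = (8·6 − 12)6^{k−1} − 2·(8·2 − 12)2^{k−1} = 36·6^{k−1} − 8·2^{k−1} = 6^{k+1} − 2·2^{k+1}.
By strong induction, u[i] = 6^i − 2·2^i for all i ≥ 1.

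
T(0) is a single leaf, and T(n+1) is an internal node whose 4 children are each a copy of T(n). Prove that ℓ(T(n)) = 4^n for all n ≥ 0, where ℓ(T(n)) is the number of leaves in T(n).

Base case: ℓ(T(0)) = 1, and 4^0 = 1.
Assume ℓ(T(k)) = 4^k.
Then ℓ(T(k+1)) = 4·ℓ(T(k)) = 4·4^k = 4^{k+1}.
Hence ℓ(T(n)) = 4^n for every n ≥ 0, by induction.

ℓ(T(n)) = 4^n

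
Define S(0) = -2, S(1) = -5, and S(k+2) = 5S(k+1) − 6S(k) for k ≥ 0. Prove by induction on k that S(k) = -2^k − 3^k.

Base cases: S(0) = -2 and -2^0 − 3^0 = -2; S(1) = -5 and -2^1 − 3^1 = -5.
Assume S(i) = -2^i − 3^i for all 0 ≤ i ≤ j, where j ≥ 1.
Then S(j+1) = 5S(j) − 6S(j−1) = 5·(-2^j − 3^j) − 6·(-2^{j−1} − 3^{j−1}) = -(5·2 − 6)2^{j−1} − (5·3 − 6)3^{j−1} = -4·2^{j−1} − 9·3^{j−1} = -2^{j+1} − 3^{j+1}.
This completes the inductive step, so S(k) = -2^k − 3^k for all k ≥ 0.

S(k) = -2^k − 3^k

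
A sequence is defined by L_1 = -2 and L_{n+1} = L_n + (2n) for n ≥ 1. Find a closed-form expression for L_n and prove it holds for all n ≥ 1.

Claim: L_n = n^2 − n − 2.

Base case: L_1 = -2, and 1^2 − 1 − 2 = -2.
Assume L_r = r^2 − r − 2.
Then L_{r+1} = L_r + (2r) = (r^2 − r − 2) + (2r) = r^2 + r − 2,
and (r+1)^2 − (r+1) − 2 = r^2 + r − 2.
By induction, L_n = n^2 − n − 2 for all n ≥ 1.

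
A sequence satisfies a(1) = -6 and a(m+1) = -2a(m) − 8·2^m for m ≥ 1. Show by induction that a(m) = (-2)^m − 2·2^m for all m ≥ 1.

Base case: a(1) = -6, and (-2)^1 − 2·2^1 = -2 − 4 = -6.
Assume a(j) = (-2)^j − 2·2^j for some j ≥ 1.
Then a(j+1) = -2a(j) − 8·2^j = -2·((-2)^j − 2·2^j) − 8·2^j = (-2)^{j+1} + 4·2^j − 8·2^j = (-2)^{j+1} − 4·2^j = (-2)^{j+1} − 2·2^{j+1}.
Hence a(m) = (-2)^m − 2·2^m for every m ≥ 1, by induction.

a(m) = (-2)^m − 2·2^m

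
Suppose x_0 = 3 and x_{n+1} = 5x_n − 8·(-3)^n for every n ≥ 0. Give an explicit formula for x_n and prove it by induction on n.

Claim: x_n = 2·5^n + (-3)^n.

Base case: x_0 = 3, and 2·5^0 + (-3)^0 = 2 + 1 = 3.
Assume x_k = 2·5^k + (-3)^k for some k ≥ 0.
Then x_{k+1} = 5x_k − 8·(-3)^k = 5·(2·5^k + (-3)^k) − 8·(-3)^k = 2·5^{k+1} + 5·(-3)^k − 8·(-3)^k = 2·5^{k+1} − 3·(-3)^k = 2·5^{k+1} + (-3)^{k+1}.
This completes the inductive step, so x_n = 2·5^n + (-3)^n for all n ≥ 0.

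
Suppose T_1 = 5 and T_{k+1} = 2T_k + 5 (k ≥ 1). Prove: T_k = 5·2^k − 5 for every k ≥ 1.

Base case: T_1 = 5, and 5·2^1 − 5 = 10 − 5 = 5.
Assume T_r = 5·2^r − 5 for some r ≥ 1.
Then T_{r+1} = 2T_r + 5 = 2·(5·2^r − 5) + 5 = 10·2^r − 10 + 5 = 5·2^{r+1} − 5.
By induction, T_k = 5·2^k − 5 for all k ≥ 1.

T_k = 5·2^k − 5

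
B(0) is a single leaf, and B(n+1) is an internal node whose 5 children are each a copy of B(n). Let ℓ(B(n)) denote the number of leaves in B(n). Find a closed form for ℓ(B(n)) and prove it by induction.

Claim: ℓ(B(n)) = 5^n.

Base case: ℓ(B(0)) = 1, and 5^0 = 1.
Assume ℓ(B(m)) = 5^m.
Then ℓ(B(m+1)) = 5·ℓ(B(m)) = 5·5^m = 5^{m+1}.
Hence ℓ(B(n)) = 5^n for every n ≥ 0, by induction.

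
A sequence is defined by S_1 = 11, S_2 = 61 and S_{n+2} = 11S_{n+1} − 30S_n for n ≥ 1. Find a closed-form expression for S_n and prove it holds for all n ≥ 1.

Claim: S_n = 6^n + 5^n.

Base cases: S_1 = 11 and 6^1 + 5^1 = 11; S_2 = 61 and 6^2 + 5^2 = 61.
Assume S_i = 6^i + 5^i for all 1 ≤ i ≤ j, where j ≥ 2.
Then S_{j+1} = 11S_j − 30S_{j−1} = 11·(6^j + 5^j) − 30·(6^{j−1} + 5^{j−1}) = (11·6 − 30)6^{j−1} + (11·5 − 30)5^{j−1} = 36·6^{j−1} + 25·5^{j−1} = 6^{j+1} + 5^{j+1}.
Hence S_n = 6^n + 5^n for every n ≥ 1, by strong induction.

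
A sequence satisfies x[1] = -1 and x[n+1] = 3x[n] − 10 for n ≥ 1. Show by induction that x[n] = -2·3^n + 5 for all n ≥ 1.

Base case: x[1] = -1, and -2·3^1 + 5 = -6 + 5 = -1.
Assume x[j] = -2·3^j + 5 for some j ≥ 1.
Then x[j+1] = 3x[j] − 10 = 3·(-2·3^j + 5) − 10 = -6·3^j + 15 − 10 = -2·3^{j+1} + 5.
So the formula holds for j+1, and by induction x[n] = -2·3^n + 5 for all n ≥ 1.

x[n] = -2·3^n + 5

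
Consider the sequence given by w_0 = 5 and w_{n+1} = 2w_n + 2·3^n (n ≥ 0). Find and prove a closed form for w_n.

Claim: w_n = 3·2^n + 2·3^n.

Base case: w_0 = 5, and 3·2^0 + 2·3^0 = 3 + 2 = 5.
Assume w_j = 3·2^j + 2·3^j for some j ≥ 0.
Then w_{j+1} = 2w_j + 2·3^j = 2·(3·2^j + 2·3^j) + 2·3^j = 3·2^{j+1} + 4·3^j + 2·3^j = 3·2^{j+1} + 6·3^j = 3·2^{j+1} + 2·3^{j+1}.
By induction, w_n = 3·2^n + 2·3^n for all n ≥ 0.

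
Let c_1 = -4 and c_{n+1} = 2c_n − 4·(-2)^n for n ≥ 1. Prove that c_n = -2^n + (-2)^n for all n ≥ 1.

Base case: c_1 = -4, and -2^1 + (-2)^1 = -2 − 2 = -4.
Assume c_m = -2^m + (-2)^m for some m ≥ 1.
Then c_{m+1} = 2c_m − 4·(-2)^m = 2·(-2^m + (-2)^m) − 4·(-2)^m = -2^{m+1} + 2·(-2)^m − 4·(-2)^m = -2^{m+1} − 2·(-2)^m = -2^{m+1} + (-2)^{m+1}.
This completes the inductive step, so c_n = -2^n + (-2)^n for all n ≥ 1.

c_n = -2^n + (-2)^n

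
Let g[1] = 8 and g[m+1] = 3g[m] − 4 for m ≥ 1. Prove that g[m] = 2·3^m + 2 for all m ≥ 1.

Base case: g[1] = 8, and 2·3^1 + 2 = 6 + 2 = 8.
Assume g[j] = 2·3^j + 2 for some j ≥ 1.
Then g[j+1] = 3g[j] − 4 = 3·(2·3^j + 2) − 4 = 6·3^j + 6 − 4 = 2·3^{j+1} + 2.
So the formula holds for j+1, and by induction g[m] = 2·3^m + 2 for all m ≥ 1.

g[m] = 2·3^m + 2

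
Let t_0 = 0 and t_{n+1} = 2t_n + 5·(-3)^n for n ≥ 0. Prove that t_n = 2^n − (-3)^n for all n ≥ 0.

Base case: t_0 = 0, and 2^0 − (-3)^0 = 1 − 1 = 0.
Assume t_r = 2^r − (-3)^r for some r ≥ 0.
Then t_{r+1} = 2t_r + 5·(-3)^r = 2·(2^r − (-3)^r) + 5·(-3)^r = 2^{r+1} − 2·(-3)^r + 5·(-3)^r = 2^{r+1} + 3·(-3)^r = 2^{r+1} − (-3)^{r+1}.
This completes the inductive step, so t_n = 2^n − (-3)^n for all n ≥ 0.

t_n = 2^n − (-3)^n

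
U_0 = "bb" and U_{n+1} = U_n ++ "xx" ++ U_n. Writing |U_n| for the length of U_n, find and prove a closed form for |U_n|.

Claim: |U_n| = 2^{n+2} − 2.

Base case: |U_0| = 2, and 2^{0+2} − 2 = 2.
Assume |U_m| = 2^{m+2} − 2.
Then |U_{m+1}| = |U_m| + 2 + |U_m| = 2|U_m| + 2 = 2(2^{m+2} − 2) + 2 = 2^{m+3} − 4 + 2 = 2^{m+3} − 2.
This completes the inductive step, so |U_n| = 2^{n+2} − 2 for all n ≥ 0.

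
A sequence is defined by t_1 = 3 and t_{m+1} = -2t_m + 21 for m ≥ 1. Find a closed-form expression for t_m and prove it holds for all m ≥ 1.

Claim: t_m = 2·(-2)^m + 7.

Base case: t_1 = 3, and 2·(-2)^1 + 7 = -4 + 7 = 3.
Assume t_k = 2·(-2)^k + 7 for some k ≥ 1.
Then t_{k+1} = -2t_k + 21 = -2·(2·(-2)^k + 7) + 21 = -4·(-2)^k − 14 + 21 = 2·(-2)^{k+1} + 7.
This completes the inductive step, so t_m = 2·(-2)^m + 7 for all m ≥ 1.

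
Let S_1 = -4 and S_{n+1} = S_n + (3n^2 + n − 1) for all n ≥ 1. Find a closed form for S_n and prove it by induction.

Claim: S_n = n^3 − n^2 − n − 3.

Base case: S_1 = -4, and 1^3 − 1^2 − 1 − 3 = -4.
Assume S_k = k^3 − k^2 − k − 3.
Then S_{k+1} = S_k + (3k^2 + k − 1) = (k^3 − k^2 − k − 3) + (3k^2 + k − 1) = k^3 + 2k^2 − 4,
and (k+1)^3 − (k+1)^2 − (k+1) − 3 = k^3 + 2k^2 − 4.
Hence S_n = n^3 − n^2 − n − 3 for every n ≥ 1, by induction.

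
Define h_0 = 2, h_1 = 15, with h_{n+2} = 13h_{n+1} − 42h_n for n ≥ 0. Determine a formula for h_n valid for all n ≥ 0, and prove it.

Claim: h_n = 3·7^n − 6^n.

Base cases: h_0 = 2 and 3·7^0 − 6^0 = 2; h_1 = 15 and 3·7^1 − 6^1 = 15.
Assume h_j = 3·7^j − 6^j for all 0 ≤ j ≤ k, where k ≥ 1.
Then h_{k+1} = 13h_k − 42h_{k−1} = 13·(3·7^k − 6^k) − 42·(3·7^{k−1} − 6^{k−1}) = 3·(13·7 − 42)7^{k−1} − (13·6 − 42)6^{k−1} = 147·7^{k−1} − 36·6^{k−1} = 3·7^{k+1} − 6^{k+1}.
By strong induction, h_n = 3·7^n − 6^n for all n ≥ 0.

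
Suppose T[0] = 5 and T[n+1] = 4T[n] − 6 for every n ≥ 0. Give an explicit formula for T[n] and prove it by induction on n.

Claim: T[n] = 3·4^n + 2.

Base case: T[0] = 5, and 3·4^0 + 2 = 3 + 2 = 5.
Assume T[k] = 3·4^k + 2 for some k ≥ 0.
Then T[k+1] = 4T[k] − 6 = 4·(3·4^k + 2) − 6 = 12·4^k + 8 − 6 = 3·4^{k+1} + 2.
This completes the inductive step, so T[n] = 3·4^n + 2 for all n ≥ 0.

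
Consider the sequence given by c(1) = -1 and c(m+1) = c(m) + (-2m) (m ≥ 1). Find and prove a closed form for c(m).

Claim: c(m) = -m^2 + m − 1.

Base case: c(1) = -1, and -1^2 + 1 − 1 = -1.
Assume c(k) = -k^2 + k − 1.
Then c(k+1) = c(k) + (-2k) = (-k^2 + k − 1) + (-2k) = -k^2 − k − 1,
and -(k+1)^2 + (k+1) − 1 = -k^2 − k − 1.
This completes the inductive step, so c(m) = -m^2 + m − 1 for all m ≥ 1.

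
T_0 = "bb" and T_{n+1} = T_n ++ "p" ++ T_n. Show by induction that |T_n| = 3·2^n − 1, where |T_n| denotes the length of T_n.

Base case: |T_0| = 2, and 3·2^0 − 1 = 2.
Assume |T_r| = 3·2^r − 1.
Then |T_{r+1}| = |T_r| + 1 + |T_r| = 2|T_r| + 1 = 2(3·2^r − 1) + 1 = 3·2^{r+1} − 2 + 1 = 3·2^{r+1} − 1.
So the formula holds for r+1, and by induction |T_n| = 3·2^n − 1 for all n ≥ 0.

|T_n| = 3·2^n − 1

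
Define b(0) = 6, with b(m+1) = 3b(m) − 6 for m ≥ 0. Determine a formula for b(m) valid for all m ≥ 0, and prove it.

Claim: b(m) = 3^{m+1} + 3.

Base case: b(0) = 6, and 3^{0+1} + 3 = 3 + 3 = 6.
Assume b(j) = 3^{j+1} + 3 for some j ≥ 0.
Then b(j+1) = 3b(j) − 6 = 3·(3^{j+1} + 3) − 6 = 3^{j+2} + 9 − 6 = 3^{j+2} + 3.
Hence b(m) = 3^{m+1} + 3 for every m ≥ 0, by induction.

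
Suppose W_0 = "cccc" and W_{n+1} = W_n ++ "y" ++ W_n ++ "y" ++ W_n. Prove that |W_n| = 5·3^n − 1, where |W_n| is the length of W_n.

Base case: |W_0| = 4, and 5·3^0 − 1 = 4.
Assume |W_k| = 5·3^k − 1.
Then |W_{k+1}| = 3|W_k| + 2 = 3(5·3^k − 1) + 2 = 5·3^{k+1} − 3 + 2 = 5·3^{k+1} − 1.
Hence |W_n| = 5·3^n − 1 for every n ≥ 0, by induction.

|W_n| = 5·3^n − 1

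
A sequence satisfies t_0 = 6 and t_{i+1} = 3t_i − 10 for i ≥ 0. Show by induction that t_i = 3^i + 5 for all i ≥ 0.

Base case: t_0 = 6, and 3^0 + 5 = 1 + 5 = 6.
Assume t_k = 3^k + 5 for some k ≥ 0.
Then t_{k+1} = 3t_k − 10 = 3·(3^k + 5) − 10 = 3^{k+1} + 15 − 10 = 3^{k+1} + 5.
Hence t_i = 3^i + 5 for every i ≥ 0, by induction.

t_i = 3^i + 5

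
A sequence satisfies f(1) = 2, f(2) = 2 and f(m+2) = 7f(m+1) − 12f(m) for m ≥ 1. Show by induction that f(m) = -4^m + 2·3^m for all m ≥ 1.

Base cases: f(1) = 2 and -4^1 + 2·3^1 = 2; f(2) = 2 and -4^2 + 2·3^2 = 2.
Assume f(j) = -4^j + 2·3^j for all 1 ≤ j ≤ r, where r ≥ 2.
Then f(r+1) = 7f(r) − 12f(r−1) = 7·(-4^r + 2·3^r) − 12·(-4^{r−1} + 2·3^{r−1}) = -(7·4 − 12)4^{r−1} + 2·(7·3 − 12)3^{r−1} = -16·4^{r−1} + 18·3^{r−1} = -4^{r+1} + 2·3^{r+1}.
This completes the inductive step, so f(m) = -4^m + 2·3^m for all m ≥ 1.

f(m) = -4^m + 2·3^m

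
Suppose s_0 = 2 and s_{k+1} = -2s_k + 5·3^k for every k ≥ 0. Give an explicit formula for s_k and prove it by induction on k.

Claim: s_k = (-2)^k + 3^k.

Base case: s_0 = 2, and (-2)^0 + 3^0 = 1 + 1 = 2.
Assume s_r = (-2)^r + 3^r for some r ≥ 0.
Then s_{r+1} = -2s_r + 5·3^r = -2·((-2)^r + 3^r) + 5·3^r = (-2)^{r+1} − 2·3^r + 5·3^r = (-2)^{r+1} + 3·3^r = (-2)^{r+1} + 3^{r+1}.
So the formula holds for r+1, and by induction s_k = (-2)^k + 3^k for all k ≥ 0.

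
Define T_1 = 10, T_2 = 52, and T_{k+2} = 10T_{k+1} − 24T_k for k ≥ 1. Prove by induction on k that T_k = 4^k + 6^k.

Base cases: T_1 = 10 and 4^1 + 6^1 = 10; T_2 = 52 and 4^2 + 6^2 = 52.
Assume T_j = 4^j + 6^j for all 1 ≤ j ≤ r, where r ≥ 2.
Then T_{r+1} = 10T_r − 24T_{r−1} = 10·(4^r + 6^r) − 24·(4^{r−1} + 6^{r−1}) = (10·4 − 24)4^{r−1} + (10·6 − 24)6^{r−1} = 16·4^{r−1} + 36·6^{r−1} = 4^{r+1} + 6^{r+1}.
So the formula holds for r+1, and by strong induction T_k = 4^k + 6^k for all k ≥ 1.

T_k = 4^k + 6^k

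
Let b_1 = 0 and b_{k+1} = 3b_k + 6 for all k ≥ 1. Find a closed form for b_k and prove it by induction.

Claim: b_k = 3^k − 3.

Base case: b_1 = 0, and 3^1 − 3 = 3 − 3 = 0.
Assume b_j = 3^j − 3 for some j ≥ 1.
Then b_{j+1} = 3b_j + 6 = 3·(3^j − 3) + 6 = 3^{j+1} − 9 + 6 = 3^{j+1} − 3.
This completes the inductive step, so b_k = 3^k − 3 for all k ≥ 1.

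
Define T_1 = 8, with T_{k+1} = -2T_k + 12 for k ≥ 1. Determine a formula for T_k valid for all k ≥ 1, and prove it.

Claim: T_k = -2·(-2)^k + 4.

Base case: T_1 = 8, and -2·(-2)^1 + 4 = 4 + 4 = 8.
Assume T_m = -2·(-2)^m + 4 for some m ≥ 1.
Then T_{m+1} = -2T_m + 12 = -2·(-2·(-2)^m + 4) + 12 = 4·(-2)^m − 8 + 12 = -2·(-2)^{m+1} + 4.
This completes the inductive step, so T_k = -2·(-2)^k + 4 for all k ≥ 1.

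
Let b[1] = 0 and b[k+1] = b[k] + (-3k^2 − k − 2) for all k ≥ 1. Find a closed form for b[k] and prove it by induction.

Claim: b[k] = -k^3 + k^2 − 2k + 2.

Base case: b[1] = 0, and -1^3 + 1^2 − 2·1 + 2 = 0.
Assume b[j] = -j^3 + j^2 − 2j + 2.
Then b[j+1] = b[j] + (-3j^2 − j − 2) = (-j^3 + j^2 − 2j + 2) + (-3j^2 − j − 2) = -j^3 − 2j^2 − 3j,
and -(j+1)^3 + (j+1)^2 − 2·(j+1) + 2 = -j^3 − 2j^2 − 3j.
Hence b[k] = -k^3 + k^2 − 2k + 2 for every k ≥ 1, by induction.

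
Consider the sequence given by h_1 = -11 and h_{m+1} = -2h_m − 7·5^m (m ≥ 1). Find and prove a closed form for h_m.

Claim: h_m = 3·(-2)^m − 5^m.

Base case: h_1 = -11, and 3·(-2)^1 − 5^1 = -6 − 5 = -11.
Assume h_j = 3·(-2)^j − 5^j for some j ≥ 1.
Then h_{j+1} = -2h_j − 7·5^j = -2·(3·(-2)^j − 5^j) − 7·5^j = 3·(-2)^{j+1} + 2·5^j − 7·5^j = 3·(-2)^{j+1} − 5·5^j = 3·(-2)^{j+1} − 5^{j+1}.
This completes the inductive step, so h_m = 3·(-2)^m − 5^m for all m ≥ 1.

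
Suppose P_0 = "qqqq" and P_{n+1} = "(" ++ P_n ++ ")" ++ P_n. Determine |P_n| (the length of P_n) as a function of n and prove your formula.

Claim: |P_n| = 6·2^n − 2.

Base case: |P_0| = 4, and 6·2^0 − 2 = 4.
Assume |P_m| = 6·2^m − 2.
Then |P_{m+1}| = 1 + |P_m| + 1 + |P_m| = 2|P_m| + 2 = 2(6·2^m − 2) + 2 = 6·2^{m+1} − 4 + 2 = 6·2^{m+1} − 2.
By induction, |P_n| = 6·2^n − 2 for all n ≥ 0.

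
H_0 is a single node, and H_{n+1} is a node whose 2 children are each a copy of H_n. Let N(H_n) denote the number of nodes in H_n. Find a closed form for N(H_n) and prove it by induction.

Claim: N(H_n) = 2^{n+1} − 1.

Base case: N(H_0) = 1, and 2^{0+1} − 1 = 1.
Assume N(H_k) = 2^{k+1} − 1.
Then N(H_{k+1}) = 1 + 2N(H_k) = 1 + 2(2^{k+1} − 1) = 2^{k+2} − 2 + 1 = 2^{k+2} − 1.
This completes the inductive step, so N(H_n) = 2^{n+1} − 1 for all n ≥ 0.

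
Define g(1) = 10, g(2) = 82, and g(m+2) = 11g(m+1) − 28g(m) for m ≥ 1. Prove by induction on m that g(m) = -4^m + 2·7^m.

Base cases: g(1) = 10 and -4^1 + 2·7^1 = 10; g(2) = 82 and -4^2 + 2·7^2 = 82.
Assume g(j) = -4^j + 2·7^j for all 1 ≤ j ≤ k, where k ≥ 2.
Then g(k+1) = 11g(k) − 28g(k−1) = 11·(-4^k + 2·7^k) − 28·(-4^{k−1} + 2·7^{k−1}) = -(11·4 − 28)4^{k−1} + 2·(11·7 − 28)7^{k−1} = -16·4^{k−1} + 98·7^{k−1} = -4^{k+1} + 2·7^{k+1}.
This completes the inductive step, so g(m) = -4^m + 2·7^m for all m ≥ 1.

g(m) = -4^m + 2·7^m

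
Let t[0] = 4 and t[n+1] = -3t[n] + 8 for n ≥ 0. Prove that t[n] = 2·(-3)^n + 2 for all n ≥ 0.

Base case: t[0] = 4, and 2·(-3)^0 + 2 = 2 + 2 = 4.
Assume t[j] = 2·(-3)^j + 2 for some j ≥ 0.
Then t[j+1] = -3t[j] + 8 = -3·(2·(-3)^j + 2) + 8 = -6·(-3)^j − 6 + 8 = 2·(-3)^{j+1} + 2.
Hence t[n] = 2·(-3)^n + 2 for every n ≥ 0, by induction.

t[n] = 2·(-3)^n + 2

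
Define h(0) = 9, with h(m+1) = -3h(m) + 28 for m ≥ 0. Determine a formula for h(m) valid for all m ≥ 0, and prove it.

Claim: h(m) = 2·(-3)^m + 7.

Base case: h(0) = 9, and 2·(-3)^0 + 7 = 2 + 7 = 9.
Assume h(r) = 2·(-3)^r + 7 for some r ≥ 0.
Then h(r+1) = -3h(r) + 28 = -3·(2·(-3)^r + 7) + 28 = -6·(-3)^r − 21 + 28 = 2·(-3)^{r+1} + 7.
This completes the inductive step, so h(m) = 2·(-3)^m + 7 for all m ≥ 0.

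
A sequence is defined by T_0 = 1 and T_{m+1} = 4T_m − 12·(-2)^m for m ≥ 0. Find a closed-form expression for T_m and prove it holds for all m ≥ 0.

Claim: T_m = -4^m + 2·(-2)^m.

Base case: T_0 = 1, and -4^0 + 2·(-2)^0 = -1 + 2 = 1.
Assume T_j = -4^j + 2·(-2)^j for some j ≥ 0.
Then T_{j+1} = 4T_j − 12·(-2)^j = 4·(-4^j + 2·(-2)^j) − 12·(-2)^j = -4^{j+1} + 8·(-2)^j − 12·(-2)^j = -4^{j+1} − 4·(-2)^j = -4^{j+1} + 2·(-2)^{j+1}.
So the formula holds for j+1, and by induction T_m = -4^m + 2·(-2)^m for all m ≥ 0.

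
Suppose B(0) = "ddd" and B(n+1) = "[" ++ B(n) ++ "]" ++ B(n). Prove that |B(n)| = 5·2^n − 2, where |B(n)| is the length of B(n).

Base case: |B(0)| = 3, and 5·2^0 − 2 = 3.
Assume |B(r)| = 5·2^r − 2.
Then |B(r+1)| = 1 + |B(r)| + 1 + |B(r)| = 2|B(r)| + 2 = 2(5·2^r − 2) + 2 = 5·2^{r+1} − 4 + 2 = 5·2^{r+1} − 2.
So the formula holds for r+1, and by induction |B(n)| = 5·2^n − 2 for all n ≥ 0.

|B(n)| = 5·2^n − 2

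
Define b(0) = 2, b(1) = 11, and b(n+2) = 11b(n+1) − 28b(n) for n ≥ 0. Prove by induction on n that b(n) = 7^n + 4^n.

Base cases: b(0) = 2 and 7^0 + 4^0 = 2; b(1) = 11 and 7^1 + 4^1 = 11.
Assume b(j) = 7^j + 4^j for all 0 ≤ j ≤ m, where m ≥ 1.
Then b(m+1) = 11b(m) − 28b(m−1) = 11·(7^m + 4^m) − 28·(7^{m−1} + 4^{m−1}) = (11·7 − 28)7^{m−1} + (11·4 − 28)4^{m−1} = 49·7^{m−1} + 16·4^{m−1} = 7^{m+1} + 4^{m+1}.
By strong induction, b(n) = 7^n + 4^n for all n ≥ 0.

b(n) = 7^n + 4^n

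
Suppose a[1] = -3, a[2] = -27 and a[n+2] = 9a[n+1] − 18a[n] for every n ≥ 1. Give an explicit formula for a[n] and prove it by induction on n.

Claim: a[n] = -6^n + 3^n.

Base cases: a[1] = -3 and -6^1 + 3^1 = -3; a[2] = -27 and -6^2 + 3^2 = -27.
Assume a[j] = -6^j + 3^j for all 1 ≤ j ≤ m, where m ≥ 2.
Then a[m+1] = 9a[m] − 18a[m−1] = 9·(-6^m + 3^m) − 18·(-6^{m−1} + 3^{m−1}) = -(9·6 − 18)6^{m−1} + (9·3 − 18)3^{m−1} = -36·6^{m−1} + 9·3^{m−1} = -6^{m+1} + 3^{m+1}.
Hence a[n] = -6^n + 3^n for every n ≥ 1, by strong induction.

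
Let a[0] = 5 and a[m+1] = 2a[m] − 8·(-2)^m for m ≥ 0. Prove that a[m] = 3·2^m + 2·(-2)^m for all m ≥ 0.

Base case: a[0] = 5, and 3·2^0 + 2·(-2)^0 = 3 + 2 = 5.
Assume a[r] = 3·2^r + 2·(-2)^r for some r ≥ 0.
Then a[r+1] = 2a[r] − 8·(-2)^r = 2·(3·2^r + 2·(-2)^r) − 8·(-2)^r = 3·2^{r+1} + 4·(-2)^r − 8·(-2)^r = 3·2^{r+1} − 4·(-2)^r = 3·2^{r+1} + 2·(-2)^{r+1}.
This completes the inductive step, so a[m] = 3·2^m + 2·(-2)^m for all m ≥ 0.

a[m] = 3·2^m + 2·(-2)^m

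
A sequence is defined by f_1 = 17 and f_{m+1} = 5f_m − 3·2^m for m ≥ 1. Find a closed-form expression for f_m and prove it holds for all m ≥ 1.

Claim: f_m = 3·5^m + 2^m.

Base case: f_1 = 17, and 3·5^1 + 2^1 = 15 + 2 = 17.
Assume f_k = 3·5^k + 2^k for some k ≥ 1.
Then f_{k+1} = 5f_k − 3·2^k = 5·(3·5^k + 2^k) − 3·2^k = 3·5^{k+1} + 5·2^k − 3·2^k = 3·5^{k+1} + 2·2^k = 3·5^{k+1} + 2^{k+1}.
So the formula holds for k+1, and by induction f_m = 3·5^m + 2^m for all m ≥ 1.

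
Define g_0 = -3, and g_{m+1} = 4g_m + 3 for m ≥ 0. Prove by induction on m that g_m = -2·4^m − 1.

Base case: g_0 = -3, and -2·4^0 − 1 = -2 − 1 = -3.
Assume g_r = -2·4^r − 1 for some r ≥ 0.
Then g_{r+1} = 4g_r + 3 = 4·(-2·4^r − 1) + 3 = -8·4^r − 4 + 3 = -2·4^{r+1} − 1.
By induction, g_m = -2·4^m − 1 for all m ≥ 0.

g_m = -2·4^m − 1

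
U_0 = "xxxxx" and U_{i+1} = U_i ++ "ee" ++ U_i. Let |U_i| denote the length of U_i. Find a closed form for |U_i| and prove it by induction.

Claim: |U_i| = 7·2^i − 2.

Base case: |U_0| = 5, and 7·2^0 − 2 = 5.
Assume |U_m| = 7·2^m − 2.
Then |U_{m+1}| = |U_m| + 2 + |U_m| = 2|U_m| + 2 = 2(7·2^m − 2) + 2 = 7·2^{m+1} − 4 + 2 = 7·2^{m+1} − 2.
So the formula holds for m+1, and by induction |U_i| = 7·2^i − 2 for all i ≥ 0.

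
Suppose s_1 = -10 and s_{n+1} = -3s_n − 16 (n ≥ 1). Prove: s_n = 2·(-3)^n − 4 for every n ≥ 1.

Base case: s_1 = -10, and 2·(-3)^1 − 4 = -6 − 4 = -10.
Assume s_r = 2·(-3)^r − 4 for some r ≥ 1.
Then s_{r+1} = -3s_r − 16 = -3·(2·(-3)^r − 4) − 16 = -6·(-3)^r + 12 − 16 = 2·(-3)^{r+1} − 4.
By induction, s_n = 2·(-3)^n − 4 for all n ≥ 1.

s_n = 2·(-3)^n − 4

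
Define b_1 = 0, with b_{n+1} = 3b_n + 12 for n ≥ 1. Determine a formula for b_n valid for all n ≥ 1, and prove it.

Claim: b_n = 2·3^n − 6.

Base case: b_1 = 0, and 2·3^1 − 6 = 6 − 6 = 0.
Assume b_m = 2·3^m − 6 for some m ≥ 1.
Then b_{m+1} = 3b_m + 12 = 3·(2·3^m − 6) + 12 = 6·3^m − 18 + 12 = 2·3^{m+1} − 6.
So the formula holds for m+1, and by induction b_n = 2·3^n − 6 for all n ≥ 1.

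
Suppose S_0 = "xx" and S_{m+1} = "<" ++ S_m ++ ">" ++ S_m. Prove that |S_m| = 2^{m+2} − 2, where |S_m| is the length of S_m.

Base case: |S_0| = 2, and 2^{0+2} − 2 = 2.
Assume |S_r| = 2^{r+2} − 2.
Then |S_{r+1}| = 1 + |S_r| + 1 + |S_r| = 2|S_r| + 2 = 2(2^{r+2} − 2) + 2 = 2^{r+3} − 4 + 2 = 2^{r+3} − 2.
Hence |S_m| = 2^{m+2} − 2 for every m ≥ 0, by induction.

|S_m| = 2^{m+2} − 2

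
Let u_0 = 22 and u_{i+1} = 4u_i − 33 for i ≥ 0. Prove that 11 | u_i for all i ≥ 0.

Base case: u_0 = 22 = 11·2, so 11 | u_0.
Assume 11 | u_r, so u_r = 11t for some integer t.
Then u_{r+1} = 4u_r − 33 = 4·(11t) − 33 = 11(4t − 3), so 11 | u_{r+1}.
Hence 11 | u_i for every i ≥ 0, by induction.

11 | u_i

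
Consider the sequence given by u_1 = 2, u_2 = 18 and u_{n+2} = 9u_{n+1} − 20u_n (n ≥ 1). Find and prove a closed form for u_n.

Claim: u_n = 2·5^n − 2·4^n.

Base cases: u_1 = 2 and 2·5^1 − 2·4^1 = 2; u_2 = 18 and 2·5^2 − 2·4^2 = 18.
Assume u_j = 2·5^j − 2·4^j for all 1 ≤ j ≤ m, where m ≥ 2.
Then u_{m+1} = 9u_m − 20u_{m−1} = 9·(2·5^m − 2·4^m) − 20·(2·5^{m−1} − 2·4^{m−1}) = 2·(9·5 − 20)5^{m−1} − 2·(9·4 − 20)4^{m−1} = 50·5^{m−1} − 32·4^{m−1} = 2·5^{m+1} − 2·4^{m+1}.
By strong induction, u_n = 2·5^n − 2·4^n for all n ≥ 1.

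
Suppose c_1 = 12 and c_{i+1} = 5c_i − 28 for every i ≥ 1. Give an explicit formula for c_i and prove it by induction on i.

Claim: c_i = 5^i + 7.

Base case: c_1 = 12, and 5^1 + 7 = 5 + 7 = 12.
Assume c_m = 5^m + 7 for some m ≥ 1.
Then c_{m+1} = 5c_m − 28 = 5·(5^m + 7) − 28 = 5^{m+1} + 35 − 28 = 5^{m+1} + 7.
So the formula holds for m+1, and by induction c_i = 5^i + 7 for all i ≥ 1.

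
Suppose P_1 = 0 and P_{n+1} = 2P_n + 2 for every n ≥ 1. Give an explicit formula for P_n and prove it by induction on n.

Claim: P_n = 2^n − 2.

Base case: P_1 = 0, and 2^1 − 2 = 2 − 2 = 0.
Assume P_k = 2^k − 2 for some k ≥ 1.
Then P_{k+1} = 2P_k + 2 = 2·(2^k − 2) + 2 = 2^{k+1} − 4 + 2 = 2^{k+1} − 2.
So the formula holds for k+1, and by induction P_n = 2^n − 2 for all n ≥ 1.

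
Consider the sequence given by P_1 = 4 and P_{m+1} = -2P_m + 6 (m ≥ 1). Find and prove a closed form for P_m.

Claim: P_m = -(-2)^m + 2.

Base case: P_1 = 4, and -(-2)^1 + 2 = 2 + 2 = 4.
Assume P_j = -(-2)^j + 2 for some j ≥ 1.
Then P_{j+1} = -2P_j + 6 = -2·(-(-2)^j + 2) + 6 = 2·(-2)^j − 4 + 6 = -(-2)^{j+1} + 2.
Hence P_m = -(-2)^m + 2 for every m ≥ 1, by induction.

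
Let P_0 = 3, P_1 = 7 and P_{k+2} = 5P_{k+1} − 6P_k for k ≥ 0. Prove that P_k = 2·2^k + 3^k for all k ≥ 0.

Base cases: P_0 = 3 and 2·2^0 + 3^0 = 3; P_1 = 7 and 2·2^1 + 3^1 = 7.
Assume P_j = 2·2^j + 3^j for all 0 ≤ j ≤ r, where r ≥ 1.
Then P_{r+1} = 5P_r − 6P_{r−1} = 5·(2·2^r + 3^r) − 6·(2·2^{r−1} + 3^{r−1}) = 2·(5·2 − 6)2^{r−1} + (5·3 − 6)3^{r−1} = 8·2^{r−1} + 9·3^{r−1} = 2·2^{r+1} + 3^{r+1}.
By strong induction, P_k = 2·2^k + 3^k for all k ≥ 0.

P_k = 2·2^k + 3^k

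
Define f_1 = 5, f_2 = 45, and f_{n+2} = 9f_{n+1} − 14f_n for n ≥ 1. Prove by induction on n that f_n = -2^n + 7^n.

Base cases: f_1 = 5 and -2^1 + 7^1 = 5; f_2 = 45 and -2^2 + 7^2 = 45.
Assume f_j = -2^j + 7^j for all 1 ≤ j ≤ m, where m ≥ 2.
Then f_{m+1} = 9f_m − 14f_{m−1} = 9·(-2^m + 7^m) − 14·(-2^{m−1} + 7^{m−1}) = -(9·2 − 14)2^{m−1} + (9·7 − 14)7^{m−1} = -4·2^{m−1} + 49·7^{m−1} = -2^{m+1} + 7^{m+1}.
By strong induction, f_n = -2^n + 7^n for all n ≥ 1.

f_n = -2^n + 7^n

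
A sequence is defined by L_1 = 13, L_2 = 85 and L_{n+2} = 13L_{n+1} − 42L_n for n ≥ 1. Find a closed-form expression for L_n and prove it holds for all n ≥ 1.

Claim: L_n = 7^n + 6^n.

Base cases: L_1 = 13 and 7^1 + 6^1 = 13; L_2 = 85 and 7^2 + 6^2 = 85.
Assume L_j = 7^j + 6^j for all 1 ≤ j ≤ m, where m ≥ 2.
Then L_{m+1} = 13L_m − 42L_{m−1} = 13·(7^m + 6^m) − 42·(7^{m−1} + 6^{m−1}) = (13·7 − 42)7^{m−1} + (13·6 − 42)6^{m−1} = 49·7^{m−1} + 36·6^{m−1} = 7^{m+1} + 6^{m+1}.
By strong induction, L_n = 7^n + 6^n for all n ≥ 1.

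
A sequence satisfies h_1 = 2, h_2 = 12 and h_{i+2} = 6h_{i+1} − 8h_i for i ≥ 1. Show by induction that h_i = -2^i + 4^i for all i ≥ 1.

Base cases: h_1 = 2 and -2^1 + 4^1 = 2; h_2 = 12 and -2^2 + 4^2 = 12.
Assume h_j = -2^j + 4^j for all 1 ≤ j ≤ m, where m ≥ 2.
Then h_{m+1} = 6h_m − 8h_{m−1} = 6·(-2^m + 4^m) − 8·(-2^{m−1} + 4^{m−1}) = -(6·2 − 8)2^{m−1} + (6·4 − 8)4^{m−1} = -4·2^{m−1} + 16·4^{m−1} = -2^{m+1} + 4^{m+1}.
This completes the inductive step, so h_i = -2^i + 4^i for all i ≥ 1.

h_i = -2^i + 4^i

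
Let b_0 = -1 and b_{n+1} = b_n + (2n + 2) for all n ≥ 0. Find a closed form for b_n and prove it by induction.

Claim: b_n = n^2 + n − 1.

Base case: b_0 = -1, and 0^2 + 0 − 1 = -1.
Assume b_r = r^2 + r − 1.
Then b_{r+1} = b_r + (2r + 2) = (r^2 + r − 1) + (2r + 2) = r^2 + 3r + 1,
and (r+1)^2 + (r+1) − 1 = r^2 + 3r + 1.
By induction, b_n = n^2 + n − 1 for all n ≥ 0.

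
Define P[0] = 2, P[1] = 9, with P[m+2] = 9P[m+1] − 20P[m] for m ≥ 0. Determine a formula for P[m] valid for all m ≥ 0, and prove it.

Claim: P[m] = 5^m + 4^m.

Base cases: P[0] = 2 and 5^0 + 4^0 = 2; P[1] = 9 and 5^1 + 4^1 = 9.
Assume P[j] = 5^j + 4^j for all 0 ≤ j ≤ r, where r ≥ 1.
Then P[r+1] = 9P[r] − 20P[r−1] = 9·(5^r + 4^r) − 20·(5^{r−1} + 4^{r−1}) = (9·5 − 20)5^{r−1} + (9·4 − 20)4^{r−1} = 25·5^{r−1} + 16·4^{r−1} = 5^{r+1} + 4^{r+1}.
By strong induction, P[m] = 5^m + 4^m for all m ≥ 0.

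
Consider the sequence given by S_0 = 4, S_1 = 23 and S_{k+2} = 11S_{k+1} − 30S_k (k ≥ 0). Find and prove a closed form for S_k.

Claim: S_k = 3·6^k + 5^k.

Base cases: S_0 = 4 and 3·6^0 + 5^0 = 4; S_1 = 23 and 3·6^1 + 5^1 = 23.
Assume S_j = 3·6^j + 5^j for all 0 ≤ j ≤ r, where r ≥ 1.
Then S_{r+1} = 11S_r − 30S_{r−1} = 11·(3·6^r + 5^r) − 30·(3·6^{r−1} + 5^{r−1}) = 3·(11·6 − 30)6^{r−1} + (11·5 − 30)5^{r−1} = 108·6^{r−1} + 25·5^{r−1} = 3·6^{r+1} + 5^{r+1}.
So the formula holds for r+1, and by strong induction S_k = 3·6^k + 5^k for all k ≥ 0.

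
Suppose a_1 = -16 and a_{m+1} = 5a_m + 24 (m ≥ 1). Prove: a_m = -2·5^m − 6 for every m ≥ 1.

Base case: a_1 = -16, and -2·5^1 − 6 = -10 − 6 = -16.
Assume a_k = -2·5^k − 6 for some k ≥ 1.
Then a_{k+1} = 5a_k + 24 = 5·(-2·5^k − 6) + 24 = -10·5^k − 30 + 24 = -2·5^{k+1} − 6.
This completes the inductive step, so a_m = -2·5^m − 6 for all m ≥ 1.

a_m = -2·5^m − 6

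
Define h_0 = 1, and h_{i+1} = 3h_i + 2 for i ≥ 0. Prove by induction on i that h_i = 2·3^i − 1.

Base case: h_0 = 1, and 2·3^0 − 1 = 2 − 1 = 1.
Assume h_r = 2·3^r − 1 for some r ≥ 0.
Then h_{r+1} = 3h_r + 2 = 3·(2·3^r − 1) + 2 = 6·3^r − 3 + 2 = 2·3^{r+1} − 1.
This completes the inductive step, so h_i = 2·3^i − 1 for all i ≥ 0.

h_i = 2·3^i − 1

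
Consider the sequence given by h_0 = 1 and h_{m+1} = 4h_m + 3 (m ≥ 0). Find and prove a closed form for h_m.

Claim: h_m = 2·4^m − 1.

Base case: h_0 = 1, and 2·4^0 − 1 = 2 − 1 = 1.
Assume h_j = 2·4^j − 1 for some j ≥ 0.
Then h_{j+1} = 4h_j + 3 = 4·(2·4^j − 1) + 3 = 8·4^j − 4 + 3 = 2·4^{j+1} − 1.
This completes the inductive step, so h_m = 2·4^m − 1 for all m ≥ 0.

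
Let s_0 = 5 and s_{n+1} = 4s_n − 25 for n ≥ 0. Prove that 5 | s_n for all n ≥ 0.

Base case: s_0 = 5 = 5·1, so 5 | s_0.
Assume 5 | s_r, so s_r = 5t for some integer t.
Then s_{r+1} = 4s_r − 25 = 4·(5t) − 25 = 5(4t − 5), so 5 | s_{r+1}.
This completes the inductive step, so 5 | s_n for all n ≥ 0.

5 | s_n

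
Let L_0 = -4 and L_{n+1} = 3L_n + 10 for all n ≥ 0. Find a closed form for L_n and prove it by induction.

Claim: L_n = 3^n − 5.

Base case: L_0 = -4, and 3^0 − 5 = 1 − 5 = -4.
Assume L_k = 3^k − 5 for some k ≥ 0.
Then L_{k+1} = 3L_k + 10 = 3·(3^k − 5) + 10 = 3^{k+1} − 15 + 10 = 3^{k+1} − 5.
This completes the inductive step, so L_n = 3^n − 5 for all n ≥ 0.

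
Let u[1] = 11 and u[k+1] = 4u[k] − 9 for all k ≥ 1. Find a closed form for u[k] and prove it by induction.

Claim: u[k] = 2·4^k + 3.

Base case: u[1] = 11, and 2·4^1 + 3 = 8 + 3 = 11.
Assume u[m] = 2·4^m + 3 for some m ≥ 1.
Then u[m+1] = 4u[m] − 9 = 4·(2·4^m + 3) − 9 = 8·4^m + 12 − 9 = 2·4^{m+1} + 3.
By induction, u[k] = 2·4^k + 3 for all k ≥ 1.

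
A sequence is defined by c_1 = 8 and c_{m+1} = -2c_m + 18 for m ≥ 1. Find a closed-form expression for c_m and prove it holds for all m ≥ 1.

Claim: c_m = -(-2)^m + 6.

Base case: c_1 = 8, and -(-2)^1 + 6 = 2 + 6 = 8.
Assume c_j = -(-2)^j + 6 for some j ≥ 1.
Then c_{j+1} = -2c_j + 18 = -2·(-(-2)^j + 6) + 18 = 2·(-2)^j − 12 + 18 = -(-2)^{j+1} + 6.
Hence c_m = -(-2)^m + 6 for every m ≥ 1, by induction.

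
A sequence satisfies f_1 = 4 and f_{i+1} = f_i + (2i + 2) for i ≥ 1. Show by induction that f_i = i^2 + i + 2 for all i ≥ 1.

Base case: f_1 = 4, and 1^2 + 1 + 2 = 4.
Assume f_r = r^2 + r + 2.
Then f_{r+1} = f_r + (2r + 2) = (r^2 + r + 2) + (2r + 2) = r^2 + 3r + 4,
and (r+1)^2 + (r+1) + 2 = r^2 + 3r + 4.
Hence f_i = i^2 + i + 2 for every i ≥ 1, by induction.

f_i = i^2 + i + 2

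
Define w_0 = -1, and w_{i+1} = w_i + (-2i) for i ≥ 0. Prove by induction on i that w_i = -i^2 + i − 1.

Base case: w_0 = -1, and -0^2 + 0 − 1 = -1.
Assume w_k = -k^2 + k − 1.
Then w_{k+1} = w_k + (-2k) = (-k^2 + k − 1) + (-2k) = -k^2 − k − 1,
and -(k+1)^2 + (k+1) − 1 = -k^2 − k − 1.
Hence w_i = -i^2 + i − 1 for every i ≥ 0, by induction.

w_i = -i^2 + i − 1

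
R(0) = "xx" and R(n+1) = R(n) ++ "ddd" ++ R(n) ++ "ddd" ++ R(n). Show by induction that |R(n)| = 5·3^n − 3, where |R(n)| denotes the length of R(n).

Base case: |R(0)| = 2, and 5·3^0 − 3 = 2.
Assume |R(j)| = 5·3^j − 3.
Then |R(j+1)| = 3|R(j)| + 6 = 3(5·3^j − 3) + 6 = 5·3^{j+1} − 9 + 6 = 5·3^{j+1} − 3.
This completes the inductive step, so |R(n)| = 5·3^n − 3 for all n ≥ 0.

|R(n)| = 5·3^n − 3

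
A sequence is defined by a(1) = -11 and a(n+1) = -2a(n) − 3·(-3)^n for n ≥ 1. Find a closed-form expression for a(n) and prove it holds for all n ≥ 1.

Claim: a(n) = (-2)^n + 3·(-3)^n.

Base case: a(1) = -11, and (-2)^1 + 3·(-3)^1 = -2 − 9 = -11.
Assume a(j) = (-2)^j + 3·(-3)^j for some j ≥ 1.
Then a(j+1) = -2a(j) − 3·(-3)^j = -2·((-2)^j + 3·(-3)^j) − 3·(-3)^j = (-2)^{j+1} − 6·(-3)^j − 3·(-3)^j = (-2)^{j+1} − 9·(-3)^j = (-2)^{j+1} + 3·(-3)^{j+1}.
Hence a(n) = (-2)^n + 3·(-3)^n for every n ≥ 1, by induction.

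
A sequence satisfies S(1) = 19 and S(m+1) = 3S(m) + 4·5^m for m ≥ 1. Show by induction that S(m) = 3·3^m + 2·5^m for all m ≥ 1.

Base case: S(1) = 19, and 3·3^1 + 2·5^1 = 9 + 10 = 19.
Assume S(j) = 3·3^j + 2·5^j for some j ≥ 1.
Then S(j+1) = 3S(j) + 4·5^j = 3·(3·3^j + 2·5^j) + 4·5^j = 3·3^{j+1} + 6·5^j + 4·5^j = 3·3^{j+1} + 10·5^j = 3·3^{j+1} + 2·5^{j+1}.
This completes the inductive step, so S(m) = 3·3^m + 2·5^m for all m ≥ 1.

S(m) = 3·3^m + 2·5^m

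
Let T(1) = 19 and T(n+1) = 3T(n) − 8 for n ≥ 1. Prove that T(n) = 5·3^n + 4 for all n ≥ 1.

Base case: T(1) = 19, and 5·3^1 + 4 = 15 + 4 = 19.
Assume T(r) = 5·3^r + 4 for some r ≥ 1.
Then T(r+1) = 3T(r) − 8 = 3·(5·3^r + 4) − 8 = 15·3^r + 12 − 8 = 5·3^{r+1} + 4.
Hence T(n) = 5·3^n + 4 for every n ≥ 1, by induction.

T(n) = 5·3^n + 4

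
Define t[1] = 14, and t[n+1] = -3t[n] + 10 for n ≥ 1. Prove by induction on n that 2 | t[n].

Base case: t[1] = 14 = 2·7, so 2 | t[1].
Assume 2 | t[m], so t[m] = 2s for some integer s.
Then t[m+1] = -3t[m] + 10 = -3·(2s) + 10 = 2(-3s + 5), so 2 | t[m+1].
Hence 2 | t[n] for every n ≥ 1, by induction.

2 | t[n]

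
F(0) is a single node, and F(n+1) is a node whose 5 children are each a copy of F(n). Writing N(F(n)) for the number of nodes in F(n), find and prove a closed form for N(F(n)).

Claim: N(F(n)) = (5^{n+1} − 1)/4.

Base case: N(F(0)) = 1, and (5^{0+1} − 1)/4 = 1.
Assume N(F(m)) = (5^{m+1} − 1)/4.
Then N(F(m+1)) = 1 + 5N(F(m)) = 1 + 5·(5^{m+1} − 1)/4 = 1 + (5^{m+2} − 5)/4 = (4 + 5^{m+2} − 5)/4 = (5^{m+2} − 1)/4.
Hence N(F(n)) = (5^{n+1} − 1)/4 for every n ≥ 0, by induction.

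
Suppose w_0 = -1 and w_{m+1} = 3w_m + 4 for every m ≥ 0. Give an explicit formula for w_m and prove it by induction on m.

Claim: w_m = 3^m − 2.

Base case: w_0 = -1, and 3^0 − 2 = 1 − 2 = -1.
Assume w_k = 3^k − 2 for some k ≥ 0.
Then w_{k+1} = 3w_k + 4 = 3·(3^k − 2) + 4 = 3^{k+1} − 6 + 4 = 3^{k+1} − 2.
So the formula holds for k+1, and by induction w_m = 3^m − 2 for all m ≥ 0.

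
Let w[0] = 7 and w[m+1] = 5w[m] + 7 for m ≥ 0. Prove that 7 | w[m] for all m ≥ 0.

Base case: w[0] = 7 = 7·1, so 7 | w[0].
Assume 7 | w[r], so w[r] = 7t for some integer t.
Then w[r+1] = 5w[r] + 7 = 5·(7t) + 7 = 7(5t + 1), so 7 | w[r+1].
By induction, 7 | w[m] for all m ≥ 0.

7 | w[m]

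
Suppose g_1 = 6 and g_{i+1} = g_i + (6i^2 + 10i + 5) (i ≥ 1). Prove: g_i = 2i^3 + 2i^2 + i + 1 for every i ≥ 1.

Base case: g_1 = 6, and 2·1^3 + 2·1^2 + 1 + 1 = 6.
Assume g_j = 2j^3 + 2j^2 + j + 1.
Then g_{j+1} = g_j + (6j^2 + 10j + 5) = (2j^3 + 2j^2 + j + 1) + (6j^2 + 10j + 5) = 2j^3 + 8j^2 + 11j + 6,
and 2·(j+1)^3 + 2·(j+1)^2 + (j+1) + 1 = 2j^3 + 8j^2 + 11j + 6.
Hence g_i = 2i^3 + 2i^2 + i + 1 for every i ≥ 1, by induction.

g_i = 2i^3 + 2i^2 + i + 1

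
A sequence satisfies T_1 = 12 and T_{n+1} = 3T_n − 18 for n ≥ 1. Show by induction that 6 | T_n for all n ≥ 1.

Base case: T_1 = 12 = 6·2, so 6 | T_1.
Assume 6 | T_k, so T_k = 6t for some integer t.
Then T_{k+1} = 3T_k − 18 = 3·(6t) − 18 = 6(3t − 3), so 6 | T_{k+1}.
So the property holds for k+1, and by induction 6 | T_n for all n ≥ 1.

6 | T_n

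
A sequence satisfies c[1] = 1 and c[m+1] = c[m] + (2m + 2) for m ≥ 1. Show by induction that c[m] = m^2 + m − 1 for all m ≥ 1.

Base case: c[1] = 1, and 1^2 + 1 − 1 = 1.
Assume c[k] = k^2 + k − 1.
Then c[k+1] = c[k] + (2k + 2) = (k^2 + k − 1) + (2k + 2) = k^2 + 3k + 1,
and (k+1)^2 + (k+1) − 1 = k^2 + 3k + 1.
This completes the inductive step, so c[m] = m^2 + m − 1 for all m ≥ 1.

c[m] = m^2 + m − 1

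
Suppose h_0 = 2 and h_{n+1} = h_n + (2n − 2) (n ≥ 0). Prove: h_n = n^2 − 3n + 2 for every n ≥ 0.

Base case: h_0 = 2, and 0^2 − 3·0 + 2 = 2.
Assume h_m = m^2 − 3m + 2.
Then h_{m+1} = h_m + (2m − 2) = (m^2 − 3m + 2) + (2m − 2) = m^2 − m,
and (m+1)^2 − 3·(m+1) + 2 = m^2 − m.
By induction, h_n = n^2 − 3n + 2 for all n ≥ 0.

h_n = n^2 − 3n + 2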